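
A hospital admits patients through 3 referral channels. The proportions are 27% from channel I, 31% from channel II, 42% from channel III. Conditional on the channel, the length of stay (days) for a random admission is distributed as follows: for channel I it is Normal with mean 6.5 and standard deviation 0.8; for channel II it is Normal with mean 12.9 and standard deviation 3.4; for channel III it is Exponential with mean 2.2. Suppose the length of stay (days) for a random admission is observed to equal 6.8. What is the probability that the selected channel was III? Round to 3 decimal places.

Likelihoods f(6.8 | ·): I: 0.464819; II: 0.0234674; III: 0.0206639.
Posterior ∝ prior × likelihood. Numerator for III: 0.42·0.0206639 = 0.00867884.
Normalizing constant: 0.27·0.464819 + 0.31·0.0234674 + 0.42·0.0206639 = 0.141455.
P(III | observation) = 0.00867884 / 0.141455 = 0.0613542.

0.061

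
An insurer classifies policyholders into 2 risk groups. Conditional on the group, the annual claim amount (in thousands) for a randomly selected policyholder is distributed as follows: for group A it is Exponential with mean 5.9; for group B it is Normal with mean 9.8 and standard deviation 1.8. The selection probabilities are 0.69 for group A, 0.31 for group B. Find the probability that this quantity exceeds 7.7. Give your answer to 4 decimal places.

0.4594

Conditional on each group, P(X > 7.7): A: 0.27115; B: 0.878327.
By total probability, P(X > 7.7) = 0.69·0.27115 + 0.31·0.878327 = 0.459375.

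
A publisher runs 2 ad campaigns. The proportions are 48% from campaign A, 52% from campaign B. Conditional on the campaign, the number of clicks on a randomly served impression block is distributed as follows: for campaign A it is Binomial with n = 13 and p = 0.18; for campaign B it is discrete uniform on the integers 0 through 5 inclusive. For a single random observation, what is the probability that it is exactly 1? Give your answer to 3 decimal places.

Conditional on each campaign, P(X = 1): A: 0.216263; B: 0.166667.
By total probability, P(X = 1) = 0.48·0.216263 + 0.52·0.166667 = 0.190473.

0.190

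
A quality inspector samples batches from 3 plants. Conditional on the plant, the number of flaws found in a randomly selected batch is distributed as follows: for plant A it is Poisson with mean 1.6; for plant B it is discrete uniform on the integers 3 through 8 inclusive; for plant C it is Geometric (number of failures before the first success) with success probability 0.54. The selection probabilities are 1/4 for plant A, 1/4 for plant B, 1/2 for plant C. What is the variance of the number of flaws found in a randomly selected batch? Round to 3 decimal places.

Per component, A: μ=1.6, E[X²]=4.16; B: μ=5.5, E[X²]=33.1667; C: μ=0.851852, E[X²]=2.30316.
E[X] = 0.25·1.6 + 0.25·5.5 + 0.5·0.851852 = 2.20093.
E[X²] = 0.25·4.16 + 0.25·33.1667 + 0.5·2.30316 = 10.4832.
Var(X) = E[X²] − (E[X])² = 10.4832 − 4.84407 = 5.63917.

5.639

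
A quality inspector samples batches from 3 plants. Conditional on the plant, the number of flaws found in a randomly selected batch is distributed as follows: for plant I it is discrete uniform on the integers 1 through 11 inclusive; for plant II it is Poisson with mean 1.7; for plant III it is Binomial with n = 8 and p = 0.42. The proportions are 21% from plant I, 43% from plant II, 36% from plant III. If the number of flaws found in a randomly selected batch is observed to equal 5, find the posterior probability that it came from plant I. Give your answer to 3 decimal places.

0.239

Likelihoods P(X=5 | ·): I: 0.0909091; II: 0.0216154; III: 0.142797.
Posterior ∝ prior × likelihood. Numerator for I: 0.21·0.0909091 = 0.0190909.
Normalizing constant: 0.21·0.0909091 + 0.43·0.0216154 + 0.36·0.142797 = 0.0797924.
P(I | observation) = 0.0190909 / 0.0797924 = 0.239257.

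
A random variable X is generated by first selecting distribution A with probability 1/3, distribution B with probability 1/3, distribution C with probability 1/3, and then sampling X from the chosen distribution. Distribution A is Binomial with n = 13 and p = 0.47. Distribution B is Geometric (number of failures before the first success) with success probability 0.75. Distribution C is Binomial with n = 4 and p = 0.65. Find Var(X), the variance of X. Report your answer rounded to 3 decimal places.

Per component, A: μ=6.11, E[X²]=40.5704; B: μ=0.333333, E[X²]=0.555556; C: μ=2.6, E[X²]=7.67.
E[X] = 0.333333·6.11 + 0.333333·0.333333 + 0.333333·2.6 = 3.01444.
E[X²] = 0.333333·40.5704 + 0.333333·0.555556 + 0.333333·7.67 = 16.2653.
Var(X) = E[X²] − (E[X])² = 16.2653 − 9.08688 = 7.17844.

7.178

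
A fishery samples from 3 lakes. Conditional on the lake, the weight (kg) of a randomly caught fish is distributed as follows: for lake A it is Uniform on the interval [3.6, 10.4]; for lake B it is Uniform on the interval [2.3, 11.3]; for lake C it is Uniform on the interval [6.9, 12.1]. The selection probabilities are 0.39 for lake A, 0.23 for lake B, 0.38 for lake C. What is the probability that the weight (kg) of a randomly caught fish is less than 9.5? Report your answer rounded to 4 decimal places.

0.7124

Conditional on each lake, P(X < 9.5): A: 0.867647; B: 0.8; C: 0.5.
By total probability, P(X < 9.5) = 0.39·0.867647 + 0.23·0.8 + 0.38·0.5 = 0.712382.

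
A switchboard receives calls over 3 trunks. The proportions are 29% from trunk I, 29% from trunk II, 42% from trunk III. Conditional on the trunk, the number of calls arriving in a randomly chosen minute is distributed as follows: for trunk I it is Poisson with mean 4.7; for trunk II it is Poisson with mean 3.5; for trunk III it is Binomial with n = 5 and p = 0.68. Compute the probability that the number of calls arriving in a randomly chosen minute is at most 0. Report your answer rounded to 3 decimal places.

Conditional on each trunk, P(X ≤ 0): I: 0.00909528; II: 0.0301974; III: 0.00335544.
By total probability, P(X ≤ 0) = 0.29·0.00909528 + 0.29·0.0301974 + 0.42·0.00335544 = 0.0128042.

0.013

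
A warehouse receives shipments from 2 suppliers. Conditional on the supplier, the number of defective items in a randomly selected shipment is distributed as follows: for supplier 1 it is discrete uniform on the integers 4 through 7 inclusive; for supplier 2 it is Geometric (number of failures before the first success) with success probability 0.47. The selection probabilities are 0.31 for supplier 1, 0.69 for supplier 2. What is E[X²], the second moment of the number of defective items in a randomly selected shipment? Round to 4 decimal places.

For each component E[X²] = Var + (mean)², giving 1: 31.5; 2: 3.67089.
Overall E[X²] = 0.31·31.5 + 0.69·3.67089 = 12.2979.

12.2979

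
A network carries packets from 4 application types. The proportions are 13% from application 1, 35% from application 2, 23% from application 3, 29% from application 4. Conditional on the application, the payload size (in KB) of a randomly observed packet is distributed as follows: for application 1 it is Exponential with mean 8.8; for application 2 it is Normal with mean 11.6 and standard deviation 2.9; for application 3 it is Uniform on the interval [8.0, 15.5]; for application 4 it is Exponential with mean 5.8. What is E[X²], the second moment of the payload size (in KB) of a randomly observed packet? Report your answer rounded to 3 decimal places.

For each component E[X²] = Var + (mean)², giving 1: 154.88; 2: 142.97; 3: 142.75; 4: 67.28.
Overall E[X²] = 0.13·154.88 + 0.35·142.97 + 0.23·142.75 + 0.29·67.28 = 122.518.

122.518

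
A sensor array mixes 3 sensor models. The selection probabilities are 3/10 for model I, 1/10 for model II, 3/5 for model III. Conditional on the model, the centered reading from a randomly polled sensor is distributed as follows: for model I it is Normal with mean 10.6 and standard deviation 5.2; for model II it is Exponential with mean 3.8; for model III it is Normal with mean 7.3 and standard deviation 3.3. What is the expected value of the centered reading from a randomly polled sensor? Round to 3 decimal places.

Component means — I: 10.6; II: 3.8; III: 7.3.
E[X] = 0.3·10.6 + 0.1·3.8 + 0.6·7.3 = 7.94.

7.940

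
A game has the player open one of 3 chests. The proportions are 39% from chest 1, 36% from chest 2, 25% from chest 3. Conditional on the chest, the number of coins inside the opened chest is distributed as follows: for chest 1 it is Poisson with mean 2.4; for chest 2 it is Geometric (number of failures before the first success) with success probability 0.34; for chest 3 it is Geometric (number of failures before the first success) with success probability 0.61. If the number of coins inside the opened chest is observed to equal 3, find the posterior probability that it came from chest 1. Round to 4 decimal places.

Likelihoods P(X=3 | ·): 1: 0.209014; 2: 0.0977486; 3: 0.0361846.
Posterior ∝ prior × likelihood. Numerator for 1: 0.39·0.209014 = 0.0815155.
Normalizing constant: 0.39·0.209014 + 0.36·0.0977486 + 0.25·0.0361846 = 0.125751.
P(1 | observation) = 0.0815155 / 0.125751 = 0.648229.

0.6482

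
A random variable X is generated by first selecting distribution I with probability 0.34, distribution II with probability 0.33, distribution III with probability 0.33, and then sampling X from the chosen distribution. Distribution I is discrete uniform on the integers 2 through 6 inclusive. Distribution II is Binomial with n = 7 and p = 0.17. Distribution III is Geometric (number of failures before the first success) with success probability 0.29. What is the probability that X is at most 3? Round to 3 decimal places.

Conditional on each component, P(X ≤ 3): I: 0.4; II: 0.981087; III: 0.745883.
By total probability, P(X ≤ 3) = 0.34·0.4 + 0.33·0.981087 + 0.33·0.745883 = 0.7059.

0.706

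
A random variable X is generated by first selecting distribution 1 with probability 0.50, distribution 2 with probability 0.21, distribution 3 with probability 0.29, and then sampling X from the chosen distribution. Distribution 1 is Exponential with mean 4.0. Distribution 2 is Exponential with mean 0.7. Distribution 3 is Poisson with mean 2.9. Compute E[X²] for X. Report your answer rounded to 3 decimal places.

For each component E[X²] = Var + (mean)², giving 1: 32; 2: 0.98; 3: 11.31.
Overall E[X²] = 0.5·32 + 0.21·0.98 + 0.29·11.31 = 19.4857.

19.486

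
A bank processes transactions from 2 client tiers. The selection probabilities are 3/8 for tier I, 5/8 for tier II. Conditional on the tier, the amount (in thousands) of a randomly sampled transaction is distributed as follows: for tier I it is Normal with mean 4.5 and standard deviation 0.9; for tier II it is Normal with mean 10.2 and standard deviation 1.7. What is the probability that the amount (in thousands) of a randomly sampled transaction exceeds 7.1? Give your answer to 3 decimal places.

0.604

Conditional on each tier, P(X > 7.1): I: 0.00193303; II: 0.965888.
By total probability, P(X > 7.1) = 0.375·0.00193303 + 0.625·0.965888 = 0.604405.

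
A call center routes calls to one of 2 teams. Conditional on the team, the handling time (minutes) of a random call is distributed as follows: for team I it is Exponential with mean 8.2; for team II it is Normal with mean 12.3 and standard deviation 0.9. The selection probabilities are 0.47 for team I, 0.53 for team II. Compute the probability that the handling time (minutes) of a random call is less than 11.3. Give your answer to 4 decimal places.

Conditional on each team, P(X < 11.3): I: 0.74793; II: 0.13326.
By total probability, P(X < 11.3) = 0.47·0.74793 + 0.53·0.13326 = 0.422155.

0.4222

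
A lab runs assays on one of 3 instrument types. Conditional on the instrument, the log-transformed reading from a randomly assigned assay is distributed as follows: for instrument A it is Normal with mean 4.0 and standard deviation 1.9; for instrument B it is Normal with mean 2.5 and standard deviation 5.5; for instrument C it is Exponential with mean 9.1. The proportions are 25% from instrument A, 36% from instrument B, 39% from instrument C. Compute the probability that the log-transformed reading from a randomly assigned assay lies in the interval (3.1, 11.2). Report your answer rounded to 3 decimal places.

Conditional on each instrument, P(3.1 < X < 11.2): A: 0.682062; B: 0.39972; C: 0.419233.
By total probability, P(3.1 < X < 11.2) = 0.25·0.682062 + 0.36·0.39972 + 0.39·0.419233 = 0.477916.

0.478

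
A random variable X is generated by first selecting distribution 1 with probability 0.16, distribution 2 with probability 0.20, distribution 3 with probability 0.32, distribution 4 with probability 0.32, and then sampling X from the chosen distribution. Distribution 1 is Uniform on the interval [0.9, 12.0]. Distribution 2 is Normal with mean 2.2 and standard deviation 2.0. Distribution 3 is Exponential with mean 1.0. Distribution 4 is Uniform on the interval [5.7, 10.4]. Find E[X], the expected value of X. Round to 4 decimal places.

Component means — 1: 6.45; 2: 2.2; 3: 1; 4: 8.05.
E[X] = 0.16·6.45 + 0.2·2.2 + 0.32·1 + 0.32·8.05 = 4.368.

4.3680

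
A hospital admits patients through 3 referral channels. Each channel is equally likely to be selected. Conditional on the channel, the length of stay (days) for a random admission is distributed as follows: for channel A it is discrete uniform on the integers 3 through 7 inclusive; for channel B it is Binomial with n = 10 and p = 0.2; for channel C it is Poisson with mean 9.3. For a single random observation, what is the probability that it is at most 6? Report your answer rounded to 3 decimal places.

0.660

Conditional on each channel, P(X ≤ 6): A: 0.8; B: 0.999136; C: 0.180803.
By total probability, P(X ≤ 6) = 0.333333·0.8 + 0.333333·0.999136 + 0.333333·0.180803 = 0.65998.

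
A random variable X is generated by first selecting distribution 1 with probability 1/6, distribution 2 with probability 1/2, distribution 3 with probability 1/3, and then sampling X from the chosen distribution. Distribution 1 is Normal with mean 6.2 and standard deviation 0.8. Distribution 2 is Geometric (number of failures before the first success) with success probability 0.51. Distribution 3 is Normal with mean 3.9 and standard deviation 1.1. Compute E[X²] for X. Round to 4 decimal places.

For each component E[X²] = Var + (mean)², giving 1: 39.08; 2: 2.807; 3: 16.42.
Overall E[X²] = 0.166667·39.08 + 0.5·2.807 + 0.333333·16.42 = 13.3902.

13.3902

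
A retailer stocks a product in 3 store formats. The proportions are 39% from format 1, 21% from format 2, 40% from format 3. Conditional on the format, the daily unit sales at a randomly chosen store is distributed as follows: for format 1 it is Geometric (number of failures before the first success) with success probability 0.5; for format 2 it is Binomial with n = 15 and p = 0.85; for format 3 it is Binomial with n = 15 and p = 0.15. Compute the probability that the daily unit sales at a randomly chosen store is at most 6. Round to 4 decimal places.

Conditional on each format, P(X ≤ 6): 1: 0.992188; 2: 8.09046e-05; 3: 0.996394.
By total probability, P(X ≤ 6) = 0.39·0.992188 + 0.21·8.09046e-05 + 0.4·0.996394 = 0.785528.

0.7855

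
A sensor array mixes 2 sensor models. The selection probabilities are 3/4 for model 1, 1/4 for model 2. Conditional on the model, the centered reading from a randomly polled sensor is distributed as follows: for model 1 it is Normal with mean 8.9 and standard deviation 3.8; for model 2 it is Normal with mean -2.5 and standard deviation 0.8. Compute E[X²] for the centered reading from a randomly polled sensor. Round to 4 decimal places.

71.9600

For each component E[X²] = Var + (mean)², giving 1: 93.65; 2: 6.89.
Overall E[X²] = 0.75·93.65 + 0.25·6.89 = 71.96.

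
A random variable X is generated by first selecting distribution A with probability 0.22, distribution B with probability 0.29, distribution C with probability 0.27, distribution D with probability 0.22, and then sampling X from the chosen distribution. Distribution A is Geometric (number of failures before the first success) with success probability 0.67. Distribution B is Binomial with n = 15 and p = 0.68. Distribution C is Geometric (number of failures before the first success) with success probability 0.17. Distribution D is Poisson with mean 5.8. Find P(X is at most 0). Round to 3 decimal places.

0.194

Conditional on each component, P(X ≤ 0): A: 0.67; B: 3.77789e-08; C: 0.17; D: 0.00302755.
By total probability, P(X ≤ 0) = 0.22·0.67 + 0.29·3.77789e-08 + 0.27·0.17 + 0.22·0.00302755 = 0.193966.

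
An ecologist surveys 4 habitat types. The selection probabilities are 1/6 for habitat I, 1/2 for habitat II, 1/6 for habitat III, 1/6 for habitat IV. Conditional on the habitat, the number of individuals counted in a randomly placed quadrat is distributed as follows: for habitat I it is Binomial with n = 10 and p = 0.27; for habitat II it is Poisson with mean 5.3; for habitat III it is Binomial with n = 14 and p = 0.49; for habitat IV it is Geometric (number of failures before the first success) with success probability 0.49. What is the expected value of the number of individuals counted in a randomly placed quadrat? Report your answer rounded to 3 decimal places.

4.417

Component means — I: 2.7; II: 5.3; III: 6.86; IV: 1.04082.
E[X] = 0.166667·2.7 + 0.5·5.3 + 0.166667·6.86 + 0.166667·1.04082 = 4.4168.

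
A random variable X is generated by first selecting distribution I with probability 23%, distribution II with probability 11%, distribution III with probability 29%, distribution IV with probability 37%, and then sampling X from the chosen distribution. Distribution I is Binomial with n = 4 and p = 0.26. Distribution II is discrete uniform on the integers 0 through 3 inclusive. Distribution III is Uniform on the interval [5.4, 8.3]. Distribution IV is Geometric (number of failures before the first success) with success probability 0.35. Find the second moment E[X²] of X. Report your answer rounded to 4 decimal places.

17.8609

For each component E[X²] = Var + (mean)², giving I: 1.8512; II: 3.5; III: 47.6233; IV: 8.7551.
Overall E[X²] = 0.23·1.8512 + 0.11·3.5 + 0.29·47.6233 + 0.37·8.7551 = 17.8609.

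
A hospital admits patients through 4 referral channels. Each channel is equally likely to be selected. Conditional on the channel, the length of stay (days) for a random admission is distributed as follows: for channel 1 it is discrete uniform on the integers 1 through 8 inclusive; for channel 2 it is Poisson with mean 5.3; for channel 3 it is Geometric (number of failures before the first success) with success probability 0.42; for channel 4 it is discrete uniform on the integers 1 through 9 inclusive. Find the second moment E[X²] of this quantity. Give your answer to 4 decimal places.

23.9379

For each component E[X²] = Var + (mean)², giving 1: 25.5; 2: 33.39; 3: 5.19501; 4: 31.6667.
Overall E[X²] = 0.25·25.5 + 0.25·33.39 + 0.25·5.19501 + 0.25·31.6667 = 23.9379.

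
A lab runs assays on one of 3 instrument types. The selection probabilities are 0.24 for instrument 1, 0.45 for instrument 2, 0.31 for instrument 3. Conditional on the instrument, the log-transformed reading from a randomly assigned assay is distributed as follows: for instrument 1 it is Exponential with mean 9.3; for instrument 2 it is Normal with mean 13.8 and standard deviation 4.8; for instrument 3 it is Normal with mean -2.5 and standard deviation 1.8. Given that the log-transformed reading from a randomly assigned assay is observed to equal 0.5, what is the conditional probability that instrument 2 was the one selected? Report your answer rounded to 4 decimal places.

0.0190

Likelihoods f(0.5 | ·): 1: 0.101899; 2: 0.00178862; 3: 0.0552651.
Posterior ∝ prior × likelihood. Numerator for 2: 0.45·0.00178862 = 0.000804877.
Normalizing constant: 0.24·0.101899 + 0.45·0.00178862 + 0.31·0.0552651 = 0.0423927.
P(2 | observation) = 0.000804877 / 0.0423927 = 0.0189862.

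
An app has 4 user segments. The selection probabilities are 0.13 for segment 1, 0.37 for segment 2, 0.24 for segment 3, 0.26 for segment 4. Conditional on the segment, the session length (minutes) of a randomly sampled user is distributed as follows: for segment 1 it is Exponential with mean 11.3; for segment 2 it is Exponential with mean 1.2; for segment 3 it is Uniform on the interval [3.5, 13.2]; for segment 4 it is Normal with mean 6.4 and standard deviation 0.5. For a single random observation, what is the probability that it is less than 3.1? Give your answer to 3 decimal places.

Conditional on each segment, P(X < 3.1): 1: 0.239924; 2: 0.924478; 3: 0; 4: 2.05579e-11.
By total probability, P(X < 3.1) = 0.13·0.239924 + 0.37·0.924478 + 0.24·0 + 0.26·2.05579e-11 = 0.373247.

0.373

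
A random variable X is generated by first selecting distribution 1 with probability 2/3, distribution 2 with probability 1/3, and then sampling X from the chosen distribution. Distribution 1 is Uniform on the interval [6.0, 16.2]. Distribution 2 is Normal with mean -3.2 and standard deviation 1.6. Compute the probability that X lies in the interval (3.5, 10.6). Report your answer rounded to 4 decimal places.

0.3007

Conditional on each component, P(3.5 < X < 10.6): 1: 0.45098; 2: 1.41022e-05.
By total probability, P(3.5 < X < 10.6) = 0.666667·0.45098 + 0.333333·1.41022e-05 = 0.300658.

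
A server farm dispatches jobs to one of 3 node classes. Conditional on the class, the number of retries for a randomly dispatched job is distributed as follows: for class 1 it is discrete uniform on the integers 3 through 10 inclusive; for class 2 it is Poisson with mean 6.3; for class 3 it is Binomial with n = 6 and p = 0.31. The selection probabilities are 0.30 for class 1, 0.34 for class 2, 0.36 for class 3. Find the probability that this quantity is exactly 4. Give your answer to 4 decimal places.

0.1022

Conditional on each class, P(X = 4): 1: 0.125; 2: 0.12053; 3: 0.0659533.
By total probability, P(X = 4) = 0.3·0.125 + 0.34·0.12053 + 0.36·0.0659533 = 0.102223.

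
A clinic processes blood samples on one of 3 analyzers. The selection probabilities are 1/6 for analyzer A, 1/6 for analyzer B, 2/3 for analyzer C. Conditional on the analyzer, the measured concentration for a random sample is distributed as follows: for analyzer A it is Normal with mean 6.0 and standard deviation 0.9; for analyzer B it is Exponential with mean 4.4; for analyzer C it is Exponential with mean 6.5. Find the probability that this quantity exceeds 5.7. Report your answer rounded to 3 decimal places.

0.428

Conditional on each analyzer, P(X > 5.7): A: 0.630559; B: 0.273773; C: 0.416061.
By total probability, P(X > 5.7) = 0.166667·0.630559 + 0.166667·0.273773 + 0.666667·0.416061 = 0.428096.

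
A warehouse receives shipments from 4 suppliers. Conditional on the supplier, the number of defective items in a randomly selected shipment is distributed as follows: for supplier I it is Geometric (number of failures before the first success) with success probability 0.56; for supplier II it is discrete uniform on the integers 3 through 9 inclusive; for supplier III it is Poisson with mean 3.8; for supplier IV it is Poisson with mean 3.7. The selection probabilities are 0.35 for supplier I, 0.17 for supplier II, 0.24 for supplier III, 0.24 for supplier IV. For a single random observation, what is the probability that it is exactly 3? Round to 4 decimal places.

Conditional on each supplier, P(X = 3): I: 0.047703; II: 0.142857; III: 0.204588; IV: 0.20872.
By total probability, P(X = 3) = 0.35·0.047703 + 0.17·0.142857 + 0.24·0.204588 + 0.24·0.20872 = 0.140176.

0.1402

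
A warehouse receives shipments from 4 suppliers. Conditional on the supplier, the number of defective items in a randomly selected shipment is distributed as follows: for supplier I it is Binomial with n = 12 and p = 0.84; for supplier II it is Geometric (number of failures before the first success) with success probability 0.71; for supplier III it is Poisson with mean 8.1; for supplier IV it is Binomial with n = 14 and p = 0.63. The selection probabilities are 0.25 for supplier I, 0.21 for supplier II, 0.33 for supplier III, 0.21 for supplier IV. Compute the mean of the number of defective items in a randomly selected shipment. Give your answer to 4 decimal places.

7.1310

Component means — I: 10.08; II: 0.408451; III: 8.1; IV: 8.82.
E[X] = 0.25·10.08 + 0.21·0.408451 + 0.33·8.1 + 0.21·8.82 = 7.13097.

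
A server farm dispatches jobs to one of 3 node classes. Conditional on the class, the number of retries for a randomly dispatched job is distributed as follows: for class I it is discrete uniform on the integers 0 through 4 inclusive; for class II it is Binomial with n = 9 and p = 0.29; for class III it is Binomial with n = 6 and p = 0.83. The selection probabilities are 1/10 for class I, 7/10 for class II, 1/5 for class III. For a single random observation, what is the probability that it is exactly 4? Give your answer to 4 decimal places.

0.1737

Conditional on each class, P(X = 4): I: 0.2; II: 0.160788; III: 0.205732.
By total probability, P(X = 4) = 0.1·0.2 + 0.7·0.160788 + 0.2·0.205732 = 0.173698.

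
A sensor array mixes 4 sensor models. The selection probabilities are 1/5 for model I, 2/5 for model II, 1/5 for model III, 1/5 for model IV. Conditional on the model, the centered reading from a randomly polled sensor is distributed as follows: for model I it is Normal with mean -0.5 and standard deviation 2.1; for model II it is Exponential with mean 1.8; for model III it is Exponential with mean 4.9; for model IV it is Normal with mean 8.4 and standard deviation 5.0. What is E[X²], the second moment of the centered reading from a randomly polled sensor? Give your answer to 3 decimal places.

For each component E[X²] = Var + (mean)², giving I: 4.66; II: 6.48; III: 48.02; IV: 95.56.
Overall E[X²] = 0.2·4.66 + 0.4·6.48 + 0.2·48.02 + 0.2·95.56 = 32.24.

32.240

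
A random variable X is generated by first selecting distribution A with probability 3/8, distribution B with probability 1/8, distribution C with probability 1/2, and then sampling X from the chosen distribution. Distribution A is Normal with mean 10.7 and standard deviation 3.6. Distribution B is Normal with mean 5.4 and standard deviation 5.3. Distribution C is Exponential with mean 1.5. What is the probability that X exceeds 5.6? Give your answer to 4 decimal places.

0.4182

Conditional on each component, P(X > 5.6): A: 0.92171; B: 0.484949; C: 0.023913.
By total probability, P(X > 5.6) = 0.375·0.92171 + 0.125·0.484949 + 0.5·0.023913 = 0.418216.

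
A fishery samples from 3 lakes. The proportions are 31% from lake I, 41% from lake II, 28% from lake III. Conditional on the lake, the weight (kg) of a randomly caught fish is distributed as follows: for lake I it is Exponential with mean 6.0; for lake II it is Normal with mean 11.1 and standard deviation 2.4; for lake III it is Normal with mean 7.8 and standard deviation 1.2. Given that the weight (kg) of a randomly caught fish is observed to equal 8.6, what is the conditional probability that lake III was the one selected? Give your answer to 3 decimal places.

0.589

Likelihoods f(8.6 | ·): I: 0.0397521; II: 0.0966227; III: 0.266207.
Posterior ∝ prior × likelihood. Numerator for III: 0.28·0.266207 = 0.0745379.
Normalizing constant: 0.31·0.0397521 + 0.41·0.0966227 + 0.28·0.266207 = 0.126476.
P(III | observation) = 0.0745379 / 0.126476 = 0.589343.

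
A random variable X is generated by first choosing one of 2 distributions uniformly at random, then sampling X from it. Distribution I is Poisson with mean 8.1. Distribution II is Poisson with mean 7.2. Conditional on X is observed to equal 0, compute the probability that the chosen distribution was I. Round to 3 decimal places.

0.289

Likelihoods P(X=0 | ·): I: 0.000303539; II: 0.000746586.
Posterior ∝ prior × likelihood. Numerator for I: 0.5·0.000303539 = 0.00015177.
Normalizing constant: 0.5·0.000303539 + 0.5·0.000746586 = 0.000525062.
P(I | observation) = 0.00015177 / 0.000525062 = 0.28905.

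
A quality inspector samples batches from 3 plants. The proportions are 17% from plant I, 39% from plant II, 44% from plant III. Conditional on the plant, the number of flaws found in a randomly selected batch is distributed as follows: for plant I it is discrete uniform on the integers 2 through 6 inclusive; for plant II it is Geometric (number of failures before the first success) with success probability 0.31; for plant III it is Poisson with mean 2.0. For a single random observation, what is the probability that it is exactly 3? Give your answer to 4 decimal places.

Conditional on each plant, P(X = 3): I: 0.2; II: 0.101838; III: 0.180447.
By total probability, P(X = 3) = 0.17·0.2 + 0.39·0.101838 + 0.44·0.180447 = 0.153113.

0.1531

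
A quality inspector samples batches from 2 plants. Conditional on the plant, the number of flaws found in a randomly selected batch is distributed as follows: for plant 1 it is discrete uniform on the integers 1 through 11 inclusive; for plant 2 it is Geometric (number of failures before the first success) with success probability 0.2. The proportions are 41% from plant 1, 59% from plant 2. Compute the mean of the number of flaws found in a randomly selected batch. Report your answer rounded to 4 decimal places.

4.8200

Component means — 1: 6; 2: 4.
E[X] = 0.41·6 + 0.59·4 = 4.82.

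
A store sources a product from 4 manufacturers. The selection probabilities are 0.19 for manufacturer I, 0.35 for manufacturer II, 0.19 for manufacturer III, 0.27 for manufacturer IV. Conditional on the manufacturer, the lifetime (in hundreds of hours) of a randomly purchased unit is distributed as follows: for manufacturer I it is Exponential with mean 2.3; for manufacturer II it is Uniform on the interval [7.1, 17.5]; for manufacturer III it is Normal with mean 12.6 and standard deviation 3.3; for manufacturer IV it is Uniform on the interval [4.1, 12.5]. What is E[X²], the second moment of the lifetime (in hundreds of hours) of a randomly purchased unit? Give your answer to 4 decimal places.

For each component E[X²] = Var + (mean)², giving I: 10.58; II: 160.303; III: 169.65; IV: 74.77.
Overall E[X²] = 0.19·10.58 + 0.35·160.303 + 0.19·169.65 + 0.27·74.77 = 110.538.

110.5378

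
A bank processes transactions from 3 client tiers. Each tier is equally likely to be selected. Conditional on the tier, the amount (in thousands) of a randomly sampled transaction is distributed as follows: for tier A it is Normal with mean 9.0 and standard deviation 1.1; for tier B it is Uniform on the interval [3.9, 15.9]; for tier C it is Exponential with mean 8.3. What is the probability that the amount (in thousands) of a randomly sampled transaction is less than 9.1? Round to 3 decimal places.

Conditional on each tier, P(X < 9.1): A: 0.536218; B: 0.433333; C: 0.665924.
By total probability, P(X < 9.1) = 0.333333·0.536218 + 0.333333·0.433333 + 0.333333·0.665924 = 0.545158.

0.545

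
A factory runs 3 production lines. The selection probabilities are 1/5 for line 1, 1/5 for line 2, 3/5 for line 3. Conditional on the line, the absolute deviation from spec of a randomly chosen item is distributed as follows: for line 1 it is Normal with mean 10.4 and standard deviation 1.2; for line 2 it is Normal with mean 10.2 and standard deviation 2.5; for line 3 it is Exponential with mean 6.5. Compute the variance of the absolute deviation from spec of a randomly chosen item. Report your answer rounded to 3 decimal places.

Per component, 1: μ=10.4, E[X²]=109.6; 2: μ=10.2, E[X²]=110.29; 3: μ=6.5, E[X²]=84.5.
E[X] = 0.2·10.4 + 0.2·10.2 + 0.6·6.5 = 8.02.
E[X²] = 0.2·109.6 + 0.2·110.29 + 0.6·84.5 = 94.678.
Var(X) = E[X²] − (E[X])² = 94.678 − 64.3204 = 30.3576.

30.358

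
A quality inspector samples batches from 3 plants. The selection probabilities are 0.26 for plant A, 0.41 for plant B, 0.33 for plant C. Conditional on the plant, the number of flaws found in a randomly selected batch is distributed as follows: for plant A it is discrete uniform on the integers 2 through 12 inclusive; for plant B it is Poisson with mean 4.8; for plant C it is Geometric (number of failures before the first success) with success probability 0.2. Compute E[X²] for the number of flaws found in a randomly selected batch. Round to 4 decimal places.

For each component E[X²] = Var + (mean)², giving A: 59; B: 27.84; C: 36.
Overall E[X²] = 0.26·59 + 0.41·27.84 + 0.33·36 = 38.6344.

38.6344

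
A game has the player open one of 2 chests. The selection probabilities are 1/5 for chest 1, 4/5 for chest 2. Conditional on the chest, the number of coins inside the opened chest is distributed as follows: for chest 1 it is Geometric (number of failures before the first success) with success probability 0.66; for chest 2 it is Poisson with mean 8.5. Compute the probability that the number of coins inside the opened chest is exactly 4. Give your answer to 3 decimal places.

Conditional on each chest, P(X = 4): 1: 0.00881982; 2: 0.0442549.
By total probability, P(X = 4) = 0.2·0.00881982 + 0.8·0.0442549 = 0.0371679.

0.037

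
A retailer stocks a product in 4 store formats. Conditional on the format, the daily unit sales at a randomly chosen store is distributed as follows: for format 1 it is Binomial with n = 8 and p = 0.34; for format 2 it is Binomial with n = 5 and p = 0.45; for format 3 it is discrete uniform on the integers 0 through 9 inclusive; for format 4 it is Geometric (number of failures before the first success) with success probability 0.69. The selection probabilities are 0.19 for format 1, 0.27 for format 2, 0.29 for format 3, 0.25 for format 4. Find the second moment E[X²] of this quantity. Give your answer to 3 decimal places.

11.926

For each component E[X²] = Var + (mean)², giving 1: 9.1936; 2: 6.3; 3: 28.5; 4: 0.852972.
Overall E[X²] = 0.19·9.1936 + 0.27·6.3 + 0.29·28.5 + 0.25·0.852972 = 11.926.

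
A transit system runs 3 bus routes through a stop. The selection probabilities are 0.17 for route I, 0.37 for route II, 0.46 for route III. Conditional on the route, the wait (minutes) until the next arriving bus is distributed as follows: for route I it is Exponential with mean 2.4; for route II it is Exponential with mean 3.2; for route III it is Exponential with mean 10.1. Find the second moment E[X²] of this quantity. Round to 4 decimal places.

For each component E[X²] = Var + (mean)², giving I: 11.52; II: 20.48; III: 204.02.
Overall E[X²] = 0.17·11.52 + 0.37·20.48 + 0.46·204.02 = 103.385.

103.3852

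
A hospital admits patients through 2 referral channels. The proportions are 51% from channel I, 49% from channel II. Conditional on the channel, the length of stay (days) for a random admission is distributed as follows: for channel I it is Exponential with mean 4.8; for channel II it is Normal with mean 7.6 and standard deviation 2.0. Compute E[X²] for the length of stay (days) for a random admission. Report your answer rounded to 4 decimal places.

53.7632

For each component E[X²] = Var + (mean)², giving I: 46.08; II: 61.76.
Overall E[X²] = 0.51·46.08 + 0.49·61.76 = 53.7632.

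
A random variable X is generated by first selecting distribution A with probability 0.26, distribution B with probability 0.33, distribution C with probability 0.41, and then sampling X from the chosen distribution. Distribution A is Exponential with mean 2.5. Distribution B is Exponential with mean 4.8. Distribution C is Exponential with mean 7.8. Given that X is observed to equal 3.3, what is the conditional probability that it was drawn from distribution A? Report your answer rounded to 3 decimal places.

0.287

Likelihoods f(3.3 | ·): A: 0.106854; B: 0.104757; C: 0.083978.
Posterior ∝ prior × likelihood. Numerator for A: 0.26·0.106854 = 0.0277821.
Normalizing constant: 0.26·0.106854 + 0.33·0.104757 + 0.41·0.083978 = 0.0967827.
P(A | observation) = 0.0277821 / 0.0967827 = 0.287056.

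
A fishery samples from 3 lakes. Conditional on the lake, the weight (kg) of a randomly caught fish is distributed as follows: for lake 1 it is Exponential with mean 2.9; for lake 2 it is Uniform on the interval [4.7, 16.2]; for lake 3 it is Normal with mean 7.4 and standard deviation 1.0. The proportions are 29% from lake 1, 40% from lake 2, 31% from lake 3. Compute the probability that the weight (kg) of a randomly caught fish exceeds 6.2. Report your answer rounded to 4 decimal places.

0.6563

Conditional on each lake, P(X > 6.2): 1: 0.117899; 2: 0.869565; 3: 0.88493.
By total probability, P(X > 6.2) = 0.29·0.117899 + 0.4·0.869565 + 0.31·0.88493 = 0.656345.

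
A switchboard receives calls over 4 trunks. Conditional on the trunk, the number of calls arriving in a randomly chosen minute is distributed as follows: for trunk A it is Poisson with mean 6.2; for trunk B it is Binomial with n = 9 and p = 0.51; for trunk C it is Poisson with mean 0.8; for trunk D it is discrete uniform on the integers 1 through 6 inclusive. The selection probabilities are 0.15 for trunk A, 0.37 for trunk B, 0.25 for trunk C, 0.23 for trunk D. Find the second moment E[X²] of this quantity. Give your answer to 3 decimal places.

For each component E[X²] = Var + (mean)², giving A: 44.64; B: 23.3172; C: 1.44; D: 15.1667.
Overall E[X²] = 0.15·44.64 + 0.37·23.3172 + 0.25·1.44 + 0.23·15.1667 = 19.1717.

19.172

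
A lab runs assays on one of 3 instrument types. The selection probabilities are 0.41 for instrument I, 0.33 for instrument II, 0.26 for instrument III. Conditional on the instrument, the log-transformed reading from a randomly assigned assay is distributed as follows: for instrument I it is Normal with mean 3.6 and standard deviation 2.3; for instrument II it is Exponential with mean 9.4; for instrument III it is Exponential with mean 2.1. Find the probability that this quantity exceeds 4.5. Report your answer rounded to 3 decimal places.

Conditional on each instrument, P(X > 4.5): I: 0.347786; II: 0.619574; III: 0.117319.
By total probability, P(X > 4.5) = 0.41·0.347786 + 0.33·0.619574 + 0.26·0.117319 = 0.377555.

0.378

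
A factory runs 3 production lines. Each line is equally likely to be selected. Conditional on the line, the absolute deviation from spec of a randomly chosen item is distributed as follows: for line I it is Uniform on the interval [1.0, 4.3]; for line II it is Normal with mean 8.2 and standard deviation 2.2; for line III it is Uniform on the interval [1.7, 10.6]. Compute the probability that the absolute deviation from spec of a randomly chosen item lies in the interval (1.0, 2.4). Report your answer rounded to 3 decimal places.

Conditional on each line, P(1.0 < X < 2.4): I: 0.424242; II: 0.00365742; III: 0.0786517.
By total probability, P(1.0 < X < 2.4) = 0.333333·0.424242 + 0.333333·0.00365742 + 0.333333·0.0786517 = 0.168851.

0.169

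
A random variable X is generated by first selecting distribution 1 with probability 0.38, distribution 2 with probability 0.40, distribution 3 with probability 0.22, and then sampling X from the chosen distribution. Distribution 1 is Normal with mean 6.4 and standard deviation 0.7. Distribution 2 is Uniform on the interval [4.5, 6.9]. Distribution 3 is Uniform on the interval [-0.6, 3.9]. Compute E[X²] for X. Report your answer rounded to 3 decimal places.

29.909

For each component E[X²] = Var + (mean)², giving 1: 41.45; 2: 32.97; 3: 4.41.
Overall E[X²] = 0.38·41.45 + 0.4·32.97 + 0.22·4.41 = 29.9092.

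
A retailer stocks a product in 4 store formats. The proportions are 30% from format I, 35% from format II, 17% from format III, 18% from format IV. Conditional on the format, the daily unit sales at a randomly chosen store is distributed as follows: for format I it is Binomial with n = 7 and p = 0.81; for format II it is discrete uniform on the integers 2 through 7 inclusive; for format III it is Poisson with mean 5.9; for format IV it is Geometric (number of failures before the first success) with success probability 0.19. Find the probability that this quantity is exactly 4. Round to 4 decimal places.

0.1276

Conditional on each format, P(X = 4): I: 0.10334; II: 0.166667; III: 0.138312; IV: 0.0817888.
By total probability, P(X = 4) = 0.3·0.10334 + 0.35·0.166667 + 0.17·0.138312 + 0.18·0.0817888 = 0.12757.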